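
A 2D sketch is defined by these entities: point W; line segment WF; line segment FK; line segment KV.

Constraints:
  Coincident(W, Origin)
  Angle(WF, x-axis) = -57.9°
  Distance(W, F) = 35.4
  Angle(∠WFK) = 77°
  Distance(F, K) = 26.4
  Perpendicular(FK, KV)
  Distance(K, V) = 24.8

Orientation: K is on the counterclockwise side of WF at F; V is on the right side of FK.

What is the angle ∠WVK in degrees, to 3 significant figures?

17.3°

W is at the origin; WF runs at -57.9° with length 35.4, so F = 35.4·(cos -57.9°, sin -57.9°) = (18.8, -30.0). ∠WFK = 77.0°, so FK runs at -57.9° + (180° − 77.0°) = 45.1° from the x-axis; with |FK| = 26.4, K = F + 26.4·(cos 45.1°, sin 45.1°) = (37.4, -11.3). FK is perpendicular to KV; with |KV| = 24.8 on the right of FK, V = K + 24.8·(0.708, -0.706) = (55.0, -28.8). Then cos ∠WVK = VW·VK / (|VW||VK|), giving 17.3°.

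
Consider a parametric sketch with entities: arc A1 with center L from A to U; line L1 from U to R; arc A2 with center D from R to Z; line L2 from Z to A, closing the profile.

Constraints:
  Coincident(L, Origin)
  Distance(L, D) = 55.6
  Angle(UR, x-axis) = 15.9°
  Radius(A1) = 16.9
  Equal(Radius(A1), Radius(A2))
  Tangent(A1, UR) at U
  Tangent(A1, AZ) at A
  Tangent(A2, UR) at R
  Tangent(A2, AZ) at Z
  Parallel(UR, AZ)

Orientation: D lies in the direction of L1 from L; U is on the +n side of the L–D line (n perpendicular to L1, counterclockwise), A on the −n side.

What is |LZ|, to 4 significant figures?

58.11

The slot axis is L1's direction at 15.9°, so u = (cos 15.9°, sin 15.9°) = (0.9617, 0.2740) and n = (−sin 15.9°, cos 15.9°) = (-0.2740, 0.9617). L is at the origin and D lies 55.6 along u from L, so D = 55.6·u = (53.47, 15.23). Tangency of A1 to both parallel lines with radius 16.9 puts U and A at L ± 16.9·n: U = (-4.630, 16.25), A = (4.630, -16.25). Equal radii place R and Z the same way about D: R = D + 16.9·n = (48.84, 31.49), Z = D − 16.9·n = (58.10, -1.021). Then |LZ| = |Z − L| = 58.11.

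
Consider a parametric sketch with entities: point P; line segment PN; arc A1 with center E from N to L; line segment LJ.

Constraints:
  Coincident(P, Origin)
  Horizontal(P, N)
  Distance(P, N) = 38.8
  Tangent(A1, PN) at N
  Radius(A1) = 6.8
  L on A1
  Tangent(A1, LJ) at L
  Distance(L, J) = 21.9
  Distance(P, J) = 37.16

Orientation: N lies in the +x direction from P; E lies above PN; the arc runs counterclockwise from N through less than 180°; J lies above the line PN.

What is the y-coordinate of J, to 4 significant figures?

26.11

P is at the origin; PN is horizontal with |PN| = 38.8 and N on the +x side, so N = (38.80, 0.000). A1 meets PN tangentially, so EN is at right angles to PN, so E = N + (0, 6.8) = (38.80, 6.800). Since EL ⟂ LJ (tangency), |EJ| = √(6.8² + 21.9²) = 22.93 regardless of where L sits on A1. So J lies on both circle(P, 37.16) and circle(E, 22.93); the above-PN intersection is J = (26.44, 26.11). L is the foot of the tangent from J: L = (43.18, 12.00).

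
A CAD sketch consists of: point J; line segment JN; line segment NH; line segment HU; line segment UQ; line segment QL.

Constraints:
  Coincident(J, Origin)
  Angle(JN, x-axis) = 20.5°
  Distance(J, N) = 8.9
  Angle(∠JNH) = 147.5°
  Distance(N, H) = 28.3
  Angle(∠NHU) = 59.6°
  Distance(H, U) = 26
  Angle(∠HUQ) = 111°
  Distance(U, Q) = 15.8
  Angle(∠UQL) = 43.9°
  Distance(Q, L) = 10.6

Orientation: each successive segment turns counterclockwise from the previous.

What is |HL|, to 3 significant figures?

24.3

J is at the origin; JN runs at 20.5° with length 8.9, so N = (8.34, 3.12). ∠JNH = 147.5° gives NH at 53.0° from the x-axis; with |NH| = 28.3, H = (25.4, 25.7). ∠NHU = 59.6° gives HU at 173° from the x-axis; with |HU| = 26.0, U = (-0.460, 28.7). ∠HUQ = 111.0° gives UQ at -118° from the x-axis; with |UQ| = 15.8, Q = (-7.78, 14.7). ∠UQL = 43.9° gives QL at 18.5° from the x-axis; with |QL| = 10.6, L = (2.27, 18.1). Then |HL| = |L − H| = 24.3.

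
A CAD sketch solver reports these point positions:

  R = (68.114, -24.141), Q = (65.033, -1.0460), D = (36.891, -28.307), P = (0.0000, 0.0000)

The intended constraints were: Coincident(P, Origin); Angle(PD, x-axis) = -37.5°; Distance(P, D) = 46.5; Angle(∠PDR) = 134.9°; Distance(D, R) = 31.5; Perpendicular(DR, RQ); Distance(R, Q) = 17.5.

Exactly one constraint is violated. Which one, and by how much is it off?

Distance(R, Q) = 17.5 — off by 5.80.

P = (0.00, 0.00) ✓; PD at -37.50° ✓; |PD| = 46.50 ✓; ∠PDR = 134.9° ✓; |DR| = 31.50 ✓; ∠(DR, RQ) = 90.00° ✓; |RQ| = 23.30 ✗.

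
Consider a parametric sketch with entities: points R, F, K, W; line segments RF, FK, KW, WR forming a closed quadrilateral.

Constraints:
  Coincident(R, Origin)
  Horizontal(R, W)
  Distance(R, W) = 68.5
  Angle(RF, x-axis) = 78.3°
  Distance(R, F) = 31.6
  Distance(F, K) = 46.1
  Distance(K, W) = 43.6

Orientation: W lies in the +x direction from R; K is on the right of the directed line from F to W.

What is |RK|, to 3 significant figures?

28.3

R is at the origin; RW is horizontal with |RW| = 68.5 and W in +x, so W = (68.5, 0). RF runs at 78.3° with |RF| = 31.6, so F = (6.41, 30.9). K is determined by |FK| = 46.1 and |KW| = 43.6 together: it lies at the intersection of circle(F, 46.1) and circle(W, 43.6). With |FW| = 69.4, the foot of the radical line on FW is 36.3 from F and the perpendicular offset is √(46.1² − 36.3²) = 28.4. Taking the right-of-FW solution: K = (26.2, -10.7).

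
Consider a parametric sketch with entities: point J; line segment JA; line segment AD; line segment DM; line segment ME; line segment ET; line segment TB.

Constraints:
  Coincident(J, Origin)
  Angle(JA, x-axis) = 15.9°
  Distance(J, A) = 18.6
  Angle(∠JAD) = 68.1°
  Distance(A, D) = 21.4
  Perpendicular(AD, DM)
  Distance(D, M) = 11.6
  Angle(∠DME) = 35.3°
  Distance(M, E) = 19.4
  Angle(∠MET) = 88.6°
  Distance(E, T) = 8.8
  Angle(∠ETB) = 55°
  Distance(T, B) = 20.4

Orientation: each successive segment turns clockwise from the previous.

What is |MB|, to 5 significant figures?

4.3118

J is at the origin; JA runs at 15.9° with length 18.6, so A = (17.888, 5.0956). ∠JAD = 68.1° gives AD at -96.000° from the x-axis; with |AD| = 21.4, D = (15.651, -16.187). AD is perpendicular to DM, so DM runs at 174.00°; with |DM| = 11.6, M = (4.1150, -14.975). ∠DME = 35.3° gives ME at 29.300° from the x-axis; with |ME| = 19.4, E = (21.033, -5.4806). ∠MET = 88.6° gives ET at -62.100° from the x-axis; with |ET| = 8.8, T = (25.151, -13.258). ∠ETB = 55.0° gives TB at 172.90° from the x-axis; with |TB| = 20.4, B = (4.9074, -10.736). Then |MB| = |B − M| = 4.3118.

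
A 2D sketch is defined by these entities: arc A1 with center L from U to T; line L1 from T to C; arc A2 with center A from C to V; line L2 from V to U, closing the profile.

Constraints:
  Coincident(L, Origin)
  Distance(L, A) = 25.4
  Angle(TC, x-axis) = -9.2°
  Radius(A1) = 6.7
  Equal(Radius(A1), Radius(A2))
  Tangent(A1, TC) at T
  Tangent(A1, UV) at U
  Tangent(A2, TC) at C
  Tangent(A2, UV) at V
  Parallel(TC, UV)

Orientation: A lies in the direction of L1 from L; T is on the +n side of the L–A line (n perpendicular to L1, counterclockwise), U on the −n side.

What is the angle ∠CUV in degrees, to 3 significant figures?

27.8°

The slot axis is L1's direction at -9.2°, so u = (cos -9.2°, sin -9.2°) = (0.987, -0.160) and n = (−sin -9.2°, cos -9.2°) = (0.160, 0.987). L is at the origin and A lies 25.4 along u from L, so A = 25.4·u = (25.1, -4.06). Tangency of A1 to both parallel lines with radius 6.7 puts T and U at L ± 6.7·n: T = (1.07, 6.61), U = (-1.07, -6.61). Equal radii place C and V the same way about A: C = A + 6.7·n = (26.1, 2.55), V = A − 6.7·n = (24.0, -10.7). Then cos ∠CUV = UC·UV / (|UC||UV|), giving 27.8°.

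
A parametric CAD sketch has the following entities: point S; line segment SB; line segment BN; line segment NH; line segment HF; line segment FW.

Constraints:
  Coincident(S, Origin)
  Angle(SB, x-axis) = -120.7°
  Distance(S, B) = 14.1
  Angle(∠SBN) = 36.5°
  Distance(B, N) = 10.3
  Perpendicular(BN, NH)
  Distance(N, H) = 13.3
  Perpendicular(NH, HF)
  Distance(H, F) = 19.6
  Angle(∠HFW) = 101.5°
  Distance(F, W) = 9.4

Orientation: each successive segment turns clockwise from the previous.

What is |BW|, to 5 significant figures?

11.899

S is at the origin; SB runs at -120.7° with length 14.1, so B = (-7.1987, -12.124). ∠SBN = 36.5° gives BN at 95.800° from the x-axis; with |BN| = 10.3, N = (-8.2395, -1.8766). BN is perpendicular to NH, so NH runs at 5.8000°; with |NH| = 13.3, H = (4.9924, -0.53260). NH ⟂ HF, so HF runs at -84.200°; with |HF| = 19.6, F = (6.9731, -20.032). ∠HFW = 101.5° gives FW at -162.70° from the x-axis; with |FW| = 9.4, W = (-2.0017, -22.828). Then |BW| = |W − B| = 11.899.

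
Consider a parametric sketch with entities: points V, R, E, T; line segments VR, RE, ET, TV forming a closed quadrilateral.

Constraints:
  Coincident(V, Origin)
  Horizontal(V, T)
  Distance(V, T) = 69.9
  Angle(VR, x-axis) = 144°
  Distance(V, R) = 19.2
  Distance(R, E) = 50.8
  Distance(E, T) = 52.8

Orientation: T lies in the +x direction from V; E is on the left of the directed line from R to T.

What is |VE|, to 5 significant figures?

45.406

V is at the origin; VT is horizontal with |VT| = 69.9 and T in +x, so T = (69.9, 0). VR runs at 144.0° with |VR| = 19.2, so R = (-15.533, 11.285). E is determined by |RE| = 50.8 and |ET| = 52.8 together: it lies at the intersection of circle(R, 50.8) and circle(T, 52.8). With |RT| = 86.175, the foot of the radical line on RT is 41.885 from R and the perpendicular offset is √(50.8² − 41.885²) = 28.745. Taking the left-of-RT solution: E = (29.756, 34.297).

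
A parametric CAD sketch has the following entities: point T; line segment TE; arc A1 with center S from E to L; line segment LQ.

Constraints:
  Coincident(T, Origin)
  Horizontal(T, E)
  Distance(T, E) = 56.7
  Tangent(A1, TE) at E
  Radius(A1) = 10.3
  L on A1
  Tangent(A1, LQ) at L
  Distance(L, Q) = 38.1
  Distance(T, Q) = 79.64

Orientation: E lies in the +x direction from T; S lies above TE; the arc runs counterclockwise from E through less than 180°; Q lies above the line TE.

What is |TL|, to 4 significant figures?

67.91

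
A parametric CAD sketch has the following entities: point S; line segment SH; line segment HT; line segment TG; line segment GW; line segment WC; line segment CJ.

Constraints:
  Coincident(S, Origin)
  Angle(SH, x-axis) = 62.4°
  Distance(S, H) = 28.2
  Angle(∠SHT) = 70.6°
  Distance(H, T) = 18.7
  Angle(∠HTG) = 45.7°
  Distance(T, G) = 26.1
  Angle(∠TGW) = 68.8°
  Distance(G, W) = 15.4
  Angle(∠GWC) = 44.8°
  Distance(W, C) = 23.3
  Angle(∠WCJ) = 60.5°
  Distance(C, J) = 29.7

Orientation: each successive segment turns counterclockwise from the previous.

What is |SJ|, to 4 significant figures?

17.15

∠GWC = 44.8° gives WC at -167.5° from the x-axis; with |WC| = 23.3, C = (-4.494, 14.49). ∠WCJ = 60.5° gives CJ at -48.00° from the x-axis; with |CJ| = 29.7, J = (15.38, -7.586). Then |SJ| = |J − S| = 17.15.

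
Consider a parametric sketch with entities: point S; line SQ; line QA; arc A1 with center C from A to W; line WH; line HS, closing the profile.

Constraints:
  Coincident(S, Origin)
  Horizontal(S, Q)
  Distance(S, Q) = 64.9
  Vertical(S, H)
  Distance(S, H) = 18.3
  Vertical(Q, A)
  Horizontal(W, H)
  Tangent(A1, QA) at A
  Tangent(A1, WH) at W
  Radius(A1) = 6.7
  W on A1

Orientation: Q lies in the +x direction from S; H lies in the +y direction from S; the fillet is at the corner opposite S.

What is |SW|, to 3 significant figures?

61.0

S is at the origin; S and Q share the same y with |SQ| = 64.9 and Q on the +x side, so Q = (64.9, 0.00). S and H share the same x with |SH| = 18.3 and H on the +y side, so H = (0.00, 18.3). The virtual corner opposite S is at (64.9, 18.3). Since A1 is tangent to QA there, CA ⟂ QA and A1 meets WH tangentially, so CW is at right angles to WH, with radius 6.7, so the center C sits 6.7 in from both sides at C = (58.2, 11.6). That places the tangent points at A = (64.9, 11.6) on QA and W = (58.2, 18.3) on WH. Then |SW| = |W − S| = 61.0.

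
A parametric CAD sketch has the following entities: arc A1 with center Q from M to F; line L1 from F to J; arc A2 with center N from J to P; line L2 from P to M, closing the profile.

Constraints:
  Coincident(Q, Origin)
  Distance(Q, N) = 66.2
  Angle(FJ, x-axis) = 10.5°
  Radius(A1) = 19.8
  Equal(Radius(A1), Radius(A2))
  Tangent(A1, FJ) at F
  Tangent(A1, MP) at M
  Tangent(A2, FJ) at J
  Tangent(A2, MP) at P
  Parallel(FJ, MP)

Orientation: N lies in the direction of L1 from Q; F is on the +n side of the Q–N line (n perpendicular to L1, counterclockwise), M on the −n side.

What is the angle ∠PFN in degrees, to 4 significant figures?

14.24°

The slot axis is L1's direction at 10.5°, so u = (cos 10.5°, sin 10.5°) = (0.9833, 0.1822) and n = (−sin 10.5°, cos 10.5°) = (-0.1822, 0.9833). Q is at the origin and N lies 66.2 along u from Q, so N = 66.2·u = (65.09, 12.06). Tangency of A1 to both parallel lines with radius 19.8 puts F and M at Q ± 19.8·n: F = (-3.608, 19.47), M = (3.608, -19.47). Equal radii place J and P the same way about N: J = N + 19.8·n = (61.48, 31.53), P = N − 19.8·n = (68.70, -7.404). Then cos ∠PFN = FP·FN / (|FP||FN|), giving 14.24°.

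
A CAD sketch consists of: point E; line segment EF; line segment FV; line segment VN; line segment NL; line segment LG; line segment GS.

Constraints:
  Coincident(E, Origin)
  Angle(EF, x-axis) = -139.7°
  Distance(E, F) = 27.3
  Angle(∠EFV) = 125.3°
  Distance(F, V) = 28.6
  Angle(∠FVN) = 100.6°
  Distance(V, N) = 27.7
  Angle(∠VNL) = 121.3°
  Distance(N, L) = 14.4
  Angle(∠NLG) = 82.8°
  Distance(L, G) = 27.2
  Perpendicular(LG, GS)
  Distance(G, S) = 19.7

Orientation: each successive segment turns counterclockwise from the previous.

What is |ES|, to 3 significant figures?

43.8

E is at the origin; EF runs at -139.7° with length 27.3, so F = (-20.8, -17.7). ∠EFV = 125.3° gives FV at -85.0° from the x-axis; with |FV| = 28.6, V = (-18.3, -46.1). ∠FVN = 100.6° gives VN at -5.60° from the x-axis; with |VN| = 27.7, N = (9.24, -48.9). ∠VNL = 121.3° gives NL at 53.1° from the x-axis; with |NL| = 14.4, L = (17.9, -37.3). ∠NLG = 82.8° gives LG at 150° from the x-axis; with |LG| = 27.2, G = (-5.74, -23.9). LG ⟂ GS, so GS runs at -120°; with |GS| = 19.7, S = (-15.5, -41.0). Then |ES| = |S − E| = 43.8.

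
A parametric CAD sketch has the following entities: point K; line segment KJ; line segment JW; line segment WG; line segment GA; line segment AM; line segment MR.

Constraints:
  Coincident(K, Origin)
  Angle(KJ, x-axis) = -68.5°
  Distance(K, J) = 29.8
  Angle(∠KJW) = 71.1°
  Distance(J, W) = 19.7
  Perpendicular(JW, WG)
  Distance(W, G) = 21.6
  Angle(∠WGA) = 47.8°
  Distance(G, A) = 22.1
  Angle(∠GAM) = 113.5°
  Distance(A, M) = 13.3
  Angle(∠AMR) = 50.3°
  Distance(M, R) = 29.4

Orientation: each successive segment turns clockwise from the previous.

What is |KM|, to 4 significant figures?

34.10

∠WGA = 47.8° gives GA at -39.60° from the x-axis; with |GA| = 22.1, A = (7.291, -21.13). ∠GAM = 113.5° gives AM at -106.1° from the x-axis; with |AM| = 13.3, M = (3.602, -33.91). Then |KM| = |M − K| = 34.10.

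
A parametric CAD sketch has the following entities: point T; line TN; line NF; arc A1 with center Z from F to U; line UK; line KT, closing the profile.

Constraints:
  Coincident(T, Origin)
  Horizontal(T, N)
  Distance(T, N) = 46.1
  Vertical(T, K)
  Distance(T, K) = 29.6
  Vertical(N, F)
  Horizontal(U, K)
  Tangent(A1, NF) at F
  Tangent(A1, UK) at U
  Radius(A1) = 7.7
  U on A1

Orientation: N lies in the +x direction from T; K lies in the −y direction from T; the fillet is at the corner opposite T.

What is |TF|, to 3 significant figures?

51.0

The virtual corner opposite T is at (46.1, -29.6). Since A1 is tangent to NF there, ZF ⟂ NF and the tangent condition forces ZU to be normal to UK, with radius 7.7, so the center Z sits 7.7 in from both sides at Z = (38.4, -21.9). That places the tangent points at F = (46.1, -21.9) on NF and U = (38.4, -29.6) on UK. Then |TF| = |F − T| = 51.0.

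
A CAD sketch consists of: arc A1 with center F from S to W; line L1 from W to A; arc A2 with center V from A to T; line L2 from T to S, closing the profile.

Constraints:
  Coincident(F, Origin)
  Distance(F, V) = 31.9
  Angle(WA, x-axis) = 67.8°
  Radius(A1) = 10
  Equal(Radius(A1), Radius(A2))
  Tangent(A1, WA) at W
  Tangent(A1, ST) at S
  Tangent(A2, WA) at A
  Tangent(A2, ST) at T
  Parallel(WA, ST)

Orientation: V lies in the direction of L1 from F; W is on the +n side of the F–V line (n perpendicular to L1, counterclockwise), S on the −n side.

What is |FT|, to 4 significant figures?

33.43

The slot axis is L1's direction at 67.8°, so u = (cos 67.8°, sin 67.8°) = (0.3778, 0.9259) and n = (−sin 67.8°, cos 67.8°) = (-0.9259, 0.3778). F is at the origin and V lies 31.9 along u from F, so V = 31.9·u = (12.05, 29.54). Tangency of A1 to both parallel lines with radius 10.0 puts W and S at F ± 10.0·n: W = (-9.259, 3.778), S = (9.259, -3.778). Equal radii place A and T the same way about V: A = V + 10.0·n = (2.794, 33.31), T = V − 10.0·n = (21.31, 25.76). Then |FT| = |T − F| = 33.43.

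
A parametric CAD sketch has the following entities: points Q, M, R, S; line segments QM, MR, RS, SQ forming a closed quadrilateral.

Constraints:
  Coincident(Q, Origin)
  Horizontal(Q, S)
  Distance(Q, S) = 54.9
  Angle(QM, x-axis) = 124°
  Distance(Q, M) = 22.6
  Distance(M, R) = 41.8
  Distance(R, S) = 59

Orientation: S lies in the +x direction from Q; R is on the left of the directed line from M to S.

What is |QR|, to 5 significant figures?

50.092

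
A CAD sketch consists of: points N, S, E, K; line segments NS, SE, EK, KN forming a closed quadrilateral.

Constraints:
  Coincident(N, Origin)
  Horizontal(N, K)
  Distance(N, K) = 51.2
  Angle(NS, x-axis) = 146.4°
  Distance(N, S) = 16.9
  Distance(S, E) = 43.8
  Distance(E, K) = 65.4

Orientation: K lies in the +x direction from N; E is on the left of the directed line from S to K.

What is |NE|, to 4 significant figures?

48.38

N is at the origin; NK is horizontal with |NK| = 51.2 and K in +x, so K = (51.2, 0). NS runs at 146.4° with |NS| = 16.9, so S = (-14.08, 9.352). E is determined by |SE| = 43.8 and |EK| = 65.4 together: it lies at the intersection of circle(S, 43.8) and circle(K, 65.4). With |SK| = 65.94, the foot of the radical line on SK is 15.09 from S and the perpendicular offset is √(43.8² − 15.09²) = 41.12. Taking the left-of-SK solution: E = (6.690, 47.92).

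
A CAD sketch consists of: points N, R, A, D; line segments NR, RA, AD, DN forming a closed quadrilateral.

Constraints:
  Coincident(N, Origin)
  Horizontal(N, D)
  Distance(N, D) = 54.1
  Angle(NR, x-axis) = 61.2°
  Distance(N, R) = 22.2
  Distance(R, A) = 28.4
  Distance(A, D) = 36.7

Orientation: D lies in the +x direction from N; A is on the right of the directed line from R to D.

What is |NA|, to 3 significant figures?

19.9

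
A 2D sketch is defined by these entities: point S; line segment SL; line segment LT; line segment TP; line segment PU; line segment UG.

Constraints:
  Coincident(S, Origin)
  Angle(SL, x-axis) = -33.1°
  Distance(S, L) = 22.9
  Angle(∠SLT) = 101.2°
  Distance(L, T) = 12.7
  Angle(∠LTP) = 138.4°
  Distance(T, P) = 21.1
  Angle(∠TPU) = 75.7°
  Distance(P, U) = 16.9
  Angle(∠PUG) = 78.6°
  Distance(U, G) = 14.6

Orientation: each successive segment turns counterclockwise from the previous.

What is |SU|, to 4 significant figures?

18.96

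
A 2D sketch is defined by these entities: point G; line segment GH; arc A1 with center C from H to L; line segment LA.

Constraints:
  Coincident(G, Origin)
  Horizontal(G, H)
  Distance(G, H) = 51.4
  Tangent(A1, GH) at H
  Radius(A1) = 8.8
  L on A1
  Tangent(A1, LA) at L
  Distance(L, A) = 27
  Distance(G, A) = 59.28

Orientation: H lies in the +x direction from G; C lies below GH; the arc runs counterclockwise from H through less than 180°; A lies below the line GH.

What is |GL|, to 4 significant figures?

43.85

Checks: ∠(CH, HG) = 90.00° ✓; |CH| = 8.800 ✓; |CL| = 8.800 ✓; ∠(CL, LA) = 90.00° ✓; |LA| = 27.00 ✓; |GA| = 59.28 ✓.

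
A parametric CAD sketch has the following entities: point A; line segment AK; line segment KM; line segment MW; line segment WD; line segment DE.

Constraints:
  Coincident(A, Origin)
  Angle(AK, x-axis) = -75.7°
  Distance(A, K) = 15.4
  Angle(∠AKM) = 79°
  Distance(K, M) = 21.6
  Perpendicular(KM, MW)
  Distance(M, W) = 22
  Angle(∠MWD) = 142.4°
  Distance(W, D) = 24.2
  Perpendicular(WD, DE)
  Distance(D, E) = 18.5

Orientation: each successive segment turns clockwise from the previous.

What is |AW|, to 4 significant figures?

19.89

A is at the origin; AK runs at -75.7° with length 15.4, so K = (3.804, -14.92). ∠AKM = 79.0° gives KM at -176.7° from the x-axis; with |KM| = 21.6, M = (-17.76, -16.17). The perpendicularity gives MW at right angles to KM, so MW runs at 93.30°; with |MW| = 22.0, W = (-19.03, 5.797). Then |AW| = |W − A| = 19.89.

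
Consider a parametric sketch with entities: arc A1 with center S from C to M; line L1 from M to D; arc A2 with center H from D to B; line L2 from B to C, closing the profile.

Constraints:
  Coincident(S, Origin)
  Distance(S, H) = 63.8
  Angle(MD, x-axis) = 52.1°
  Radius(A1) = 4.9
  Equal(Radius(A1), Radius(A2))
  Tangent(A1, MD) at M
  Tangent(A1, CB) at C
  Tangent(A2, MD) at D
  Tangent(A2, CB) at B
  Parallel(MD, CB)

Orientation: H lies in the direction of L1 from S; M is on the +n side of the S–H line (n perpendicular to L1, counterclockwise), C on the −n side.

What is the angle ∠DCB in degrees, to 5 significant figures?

8.7327°

Tangency of A1 to both parallel lines with radius 4.9 puts M and C at S ± 4.9·n: M = (-3.8665, 3.0100), C = (3.8665, -3.0100). Equal radii place D and B the same way about H: D = H + 4.9·n = (35.325, 53.354), B = H − 4.9·n = (43.058, 47.334). Then cos ∠DCB = CD·CB / (|CD||CB|), giving 8.7327°.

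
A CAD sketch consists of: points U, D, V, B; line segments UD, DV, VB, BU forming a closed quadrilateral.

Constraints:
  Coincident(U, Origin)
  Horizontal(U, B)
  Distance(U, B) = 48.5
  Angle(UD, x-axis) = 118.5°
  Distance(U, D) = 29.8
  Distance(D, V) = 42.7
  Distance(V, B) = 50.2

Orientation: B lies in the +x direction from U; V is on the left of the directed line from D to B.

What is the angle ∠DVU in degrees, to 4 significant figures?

36.10°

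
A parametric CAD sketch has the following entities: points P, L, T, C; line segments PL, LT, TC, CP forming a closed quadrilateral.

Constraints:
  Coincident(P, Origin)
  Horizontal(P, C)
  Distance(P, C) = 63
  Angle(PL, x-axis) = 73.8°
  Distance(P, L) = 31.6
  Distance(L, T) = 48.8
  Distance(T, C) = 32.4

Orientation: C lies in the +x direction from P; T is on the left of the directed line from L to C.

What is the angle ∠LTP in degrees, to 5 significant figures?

27.138°

P is at the origin; PC is horizontal with |PC| = 63.0 and C in +x, so C = (63.0, 0). PL runs at 73.8° with |PL| = 31.6, so L = (8.8161, 30.345). T is determined by |LT| = 48.8 and |TC| = 32.4 together: it lies at the intersection of circle(L, 48.8) and circle(C, 32.4). With |LC| = 62.103, the foot of the radical line on LC is 41.773 from L and the perpendicular offset is √(48.8² − 41.773²) = 25.228. Taking the left-of-LC solution: T = (57.590, 31.945).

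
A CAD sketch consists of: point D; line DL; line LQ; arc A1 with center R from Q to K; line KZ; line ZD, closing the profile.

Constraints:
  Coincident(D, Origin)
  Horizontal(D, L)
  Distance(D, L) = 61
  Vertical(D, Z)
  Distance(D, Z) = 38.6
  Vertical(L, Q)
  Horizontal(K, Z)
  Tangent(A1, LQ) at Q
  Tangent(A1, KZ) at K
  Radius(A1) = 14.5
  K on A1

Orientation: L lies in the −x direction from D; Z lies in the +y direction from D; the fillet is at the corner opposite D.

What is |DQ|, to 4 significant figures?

65.59

The virtual corner opposite D is at (-61.00, 38.60). A1 meets LQ tangentially, so RQ is at right angles to LQ and the tangent condition forces RK to be normal to KZ, with radius 14.5, so the center R sits 14.5 in from both sides at R = (-46.50, 24.10). That places the tangent points at Q = (-61.00, 24.10) on LQ and K = (-46.50, 38.60) on KZ. Then |DQ| = |Q − D| = 65.59.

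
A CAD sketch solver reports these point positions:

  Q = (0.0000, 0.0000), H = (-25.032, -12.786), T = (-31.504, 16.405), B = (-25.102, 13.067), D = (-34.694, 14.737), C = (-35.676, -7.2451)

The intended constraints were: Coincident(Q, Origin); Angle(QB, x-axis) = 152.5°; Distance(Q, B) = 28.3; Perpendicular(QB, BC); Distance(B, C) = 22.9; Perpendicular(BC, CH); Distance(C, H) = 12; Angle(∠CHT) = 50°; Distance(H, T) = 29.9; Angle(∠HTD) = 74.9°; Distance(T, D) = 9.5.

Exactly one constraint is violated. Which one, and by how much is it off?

Distance(T, D) = 9.5 — off by 5.90.

Q = (0.00, 0.00) ✓; QB at 152.5° ✓; |QB| = 28.30 ✓; ∠(QB, BC) = 90.00° ✓; |BC| = 22.90 ✓; ∠(BC, CH) = 90.00° ✓; |CH| = 12.00 ✓; ∠CHT = 50.00° ✓; |HT| = 29.90 ✓; ∠HTD = 74.90° ✓; |TD| = 3.600 ✗.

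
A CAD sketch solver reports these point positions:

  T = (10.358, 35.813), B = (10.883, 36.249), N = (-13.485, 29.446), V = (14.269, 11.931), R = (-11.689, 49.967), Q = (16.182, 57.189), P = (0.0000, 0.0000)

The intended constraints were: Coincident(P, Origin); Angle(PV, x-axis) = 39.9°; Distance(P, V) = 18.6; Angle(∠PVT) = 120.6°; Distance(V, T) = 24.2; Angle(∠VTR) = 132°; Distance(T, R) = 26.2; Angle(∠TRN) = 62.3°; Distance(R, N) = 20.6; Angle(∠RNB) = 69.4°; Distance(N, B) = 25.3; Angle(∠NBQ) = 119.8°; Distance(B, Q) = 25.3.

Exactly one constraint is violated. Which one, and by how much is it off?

Distance(B, Q) = 25.3 — off by 3.70.

P = (0.00, 0.00) ✓; PV at 39.90° ✓; |PV| = 18.60 ✓; ∠PVT = 120.6° ✓; |VT| = 24.20 ✓; ∠VTR = 132.0° ✓; |TR| = 26.20 ✓; ∠TRN = 62.30° ✓; |RN| = 20.60 ✓; ∠RNB = 69.40° ✓; |NB| = 25.30 ✓; ∠NBQ = 119.8° ✓; |BQ| = 21.60 ✗.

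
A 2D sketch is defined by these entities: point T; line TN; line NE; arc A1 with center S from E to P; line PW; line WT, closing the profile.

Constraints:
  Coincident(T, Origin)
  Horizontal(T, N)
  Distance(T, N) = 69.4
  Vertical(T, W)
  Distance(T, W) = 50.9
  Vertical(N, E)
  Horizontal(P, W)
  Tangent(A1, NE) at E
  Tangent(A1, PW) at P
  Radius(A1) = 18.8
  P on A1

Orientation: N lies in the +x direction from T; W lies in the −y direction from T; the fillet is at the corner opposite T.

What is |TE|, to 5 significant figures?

76.464

T is at the origin; T and N share the same y with |TN| = 69.4 and N on the +x side, so N = (69.400, 0.0000). TW is vertical with |TW| = 50.9 and W on the −y side, so W = (0.0000, -50.900). The virtual corner opposite T is at (69.400, -50.900). The tangent condition forces SE to be normal to NE and the tangent condition forces SP to be normal to PW, with radius 18.8, so the center S sits 18.8 in from both sides at S = (50.600, -32.100). That places the tangent points at E = (69.400, -32.100) on NE and P = (50.600, -50.900) on PW. Then |TE| = |E − T| = 76.464.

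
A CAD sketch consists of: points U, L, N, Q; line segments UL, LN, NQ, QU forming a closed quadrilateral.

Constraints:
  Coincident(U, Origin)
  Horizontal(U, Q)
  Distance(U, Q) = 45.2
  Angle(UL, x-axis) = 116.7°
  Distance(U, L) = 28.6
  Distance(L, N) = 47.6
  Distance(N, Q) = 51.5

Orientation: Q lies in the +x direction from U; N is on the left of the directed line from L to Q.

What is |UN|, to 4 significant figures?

56.60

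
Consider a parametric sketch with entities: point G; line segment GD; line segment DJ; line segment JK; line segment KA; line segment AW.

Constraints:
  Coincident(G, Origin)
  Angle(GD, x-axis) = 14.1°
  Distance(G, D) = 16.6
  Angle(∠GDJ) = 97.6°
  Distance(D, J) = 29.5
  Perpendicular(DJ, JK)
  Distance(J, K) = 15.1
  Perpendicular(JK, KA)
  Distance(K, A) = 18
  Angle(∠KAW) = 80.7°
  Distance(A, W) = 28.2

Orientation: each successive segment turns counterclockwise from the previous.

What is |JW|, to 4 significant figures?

18.51

JK is perpendicular to KA, so KA runs at -83.50°; with |KA| = 18.0, A = (-0.2049, 13.76). ∠KAW = 80.7° gives AW at 15.80° from the x-axis; with |AW| = 28.2, W = (26.93, 21.44). Then |JW| = |W − J| = 18.51.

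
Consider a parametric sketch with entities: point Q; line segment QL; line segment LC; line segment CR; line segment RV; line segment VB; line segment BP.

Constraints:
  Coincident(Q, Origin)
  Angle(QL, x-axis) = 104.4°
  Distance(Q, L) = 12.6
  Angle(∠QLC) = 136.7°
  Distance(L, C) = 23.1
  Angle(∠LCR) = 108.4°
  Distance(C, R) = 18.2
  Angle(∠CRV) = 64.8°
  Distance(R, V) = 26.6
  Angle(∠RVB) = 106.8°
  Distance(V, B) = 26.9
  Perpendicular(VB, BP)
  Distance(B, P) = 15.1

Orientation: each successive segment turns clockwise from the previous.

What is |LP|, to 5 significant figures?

19.605

Q is at the origin; QL runs at 104.4° with length 12.6, so L = (-3.1335, 12.204). ∠QLC = 136.7° gives LC at 61.100° from the x-axis; with |LC| = 23.1, C = (8.0303, 32.427). ∠LCR = 108.4° gives CR at -10.500° from the x-axis; with |CR| = 18.2, R = (25.926, 29.111). ∠CRV = 64.8° gives RV at -125.70° from the x-axis; with |RV| = 26.6, V = (10.403, 7.5093). ∠RVB = 106.8° gives VB at 161.10° from the x-axis; with |VB| = 26.9, B = (-15.046, 16.223). VB ⟂ BP, so BP runs at 71.100°; with |BP| = 15.1, P = (-10.155, 30.509). Then |LP| = |P − L| = 19.605.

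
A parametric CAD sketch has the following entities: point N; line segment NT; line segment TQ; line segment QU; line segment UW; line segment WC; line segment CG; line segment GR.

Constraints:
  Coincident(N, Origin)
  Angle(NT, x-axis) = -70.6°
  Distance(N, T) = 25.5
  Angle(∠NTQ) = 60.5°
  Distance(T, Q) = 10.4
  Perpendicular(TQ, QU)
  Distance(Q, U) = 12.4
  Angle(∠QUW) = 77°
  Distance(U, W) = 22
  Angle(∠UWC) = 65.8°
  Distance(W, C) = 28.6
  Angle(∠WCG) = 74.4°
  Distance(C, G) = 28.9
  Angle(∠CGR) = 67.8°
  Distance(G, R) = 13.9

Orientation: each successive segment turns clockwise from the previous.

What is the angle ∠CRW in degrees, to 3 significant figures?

71.2°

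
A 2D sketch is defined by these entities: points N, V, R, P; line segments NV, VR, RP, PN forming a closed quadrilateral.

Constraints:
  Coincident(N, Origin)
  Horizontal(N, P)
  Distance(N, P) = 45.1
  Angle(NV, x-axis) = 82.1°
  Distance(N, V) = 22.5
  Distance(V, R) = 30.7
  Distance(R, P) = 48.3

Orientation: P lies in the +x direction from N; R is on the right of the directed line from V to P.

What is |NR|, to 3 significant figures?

8.29

N is at the origin; NP is horizontal with |NP| = 45.1 and P in +x, so P = (45.1, 0). NV runs at 82.1° with |NV| = 22.5, so V = (3.09, 22.3). R is determined by |VR| = 30.7 and |RP| = 48.3 together: it lies at the intersection of circle(V, 30.7) and circle(P, 48.3). With |VP| = 47.6, the foot of the radical line on VP is 9.16 from V and the perpendicular offset is √(30.7² − 9.16²) = 29.3. Taking the right-of-VP solution: R = (-2.55, -7.89).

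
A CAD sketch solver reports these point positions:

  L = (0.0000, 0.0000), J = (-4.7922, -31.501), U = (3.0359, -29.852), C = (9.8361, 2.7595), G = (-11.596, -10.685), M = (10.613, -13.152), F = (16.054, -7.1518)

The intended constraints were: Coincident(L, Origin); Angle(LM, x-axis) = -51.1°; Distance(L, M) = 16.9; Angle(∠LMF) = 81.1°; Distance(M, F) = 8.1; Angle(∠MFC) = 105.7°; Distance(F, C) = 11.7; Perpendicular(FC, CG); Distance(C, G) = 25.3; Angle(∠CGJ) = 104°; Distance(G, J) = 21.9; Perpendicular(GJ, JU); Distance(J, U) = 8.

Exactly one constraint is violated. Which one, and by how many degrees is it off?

Perpendicular(GJ, JU) — off by 6.20°.

L = (0.00, 0.00) ✓; LM at -51.10° ✓; |LM| = 16.90 ✓; ∠LMF = 81.10° ✓; |MF| = 8.100 ✓; ∠MFC = 105.7° ✓; |FC| = 11.70 ✓; ∠(FC, CG) = 90.00° ✓; |CG| = 25.30 ✓; ∠CGJ = 104.0° ✓; |GJ| = 21.90 ✓; ∠(GJ, JU) = 83.80° ✗; |JU| = 8.000 ✓.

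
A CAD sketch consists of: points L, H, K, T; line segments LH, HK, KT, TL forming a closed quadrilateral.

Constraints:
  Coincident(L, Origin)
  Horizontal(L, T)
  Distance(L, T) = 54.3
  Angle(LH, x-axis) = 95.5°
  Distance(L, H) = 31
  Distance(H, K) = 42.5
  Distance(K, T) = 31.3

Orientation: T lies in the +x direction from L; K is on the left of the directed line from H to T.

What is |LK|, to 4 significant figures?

48.06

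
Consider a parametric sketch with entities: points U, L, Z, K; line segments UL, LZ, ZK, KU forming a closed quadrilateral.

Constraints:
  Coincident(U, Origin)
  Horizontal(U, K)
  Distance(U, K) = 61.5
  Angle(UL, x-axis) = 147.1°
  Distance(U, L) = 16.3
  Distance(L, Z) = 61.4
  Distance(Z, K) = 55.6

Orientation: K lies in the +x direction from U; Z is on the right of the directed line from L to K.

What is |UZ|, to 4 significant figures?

46.45

U is at the origin; UK is horizontal with |UK| = 61.5 and K in +x, so K = (61.5, 0). UL runs at 147.1° with |UL| = 16.3, so L = (-13.69, 8.854). Z is determined by |LZ| = 61.4 and |ZK| = 55.6 together: it lies at the intersection of circle(L, 61.4) and circle(K, 55.6). With |LK| = 75.71, the foot of the radical line on LK is 42.33 from L and the perpendicular offset is √(61.4² − 42.33²) = 44.47. Taking the right-of-LK solution: Z = (23.16, -40.26).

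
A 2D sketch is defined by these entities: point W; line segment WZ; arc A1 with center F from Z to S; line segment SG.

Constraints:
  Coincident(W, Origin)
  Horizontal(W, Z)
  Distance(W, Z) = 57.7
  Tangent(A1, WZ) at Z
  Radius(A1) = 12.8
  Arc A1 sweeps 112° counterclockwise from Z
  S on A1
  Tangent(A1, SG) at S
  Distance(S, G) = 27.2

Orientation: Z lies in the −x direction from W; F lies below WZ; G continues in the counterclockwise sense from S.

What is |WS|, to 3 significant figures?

71.8

A1 meets WZ tangentially, so FZ is at right angles to WZ, so F = Z + (0, -12.8) = (-57.7, -12.8). On A1, Z sits at bearing 90° from F; a 112° counterclockwise sweep puts S at bearing 202°, so S = F + 12.8·(cos 202°, sin 202°) = (-69.6, -17.6). Then |WS| = |S − W| = 71.8.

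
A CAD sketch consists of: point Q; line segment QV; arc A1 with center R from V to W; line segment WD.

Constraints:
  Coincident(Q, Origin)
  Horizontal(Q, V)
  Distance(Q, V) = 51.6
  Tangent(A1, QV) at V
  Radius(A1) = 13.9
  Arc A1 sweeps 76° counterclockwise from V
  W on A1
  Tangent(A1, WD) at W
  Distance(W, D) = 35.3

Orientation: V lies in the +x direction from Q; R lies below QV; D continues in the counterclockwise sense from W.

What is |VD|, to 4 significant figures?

49.91

Q is at the origin; QV is horizontal with |QV| = 51.6 and V on the +x side, so V = (51.60, 0.000). A1 meets QV tangentially, so RV is at right angles to QV, so R = V + (0, -13.9) = (51.60, -13.90). On A1, V sits at bearing 90° from R; a 76° counterclockwise sweep puts W at bearing 166°, so W = R + 13.9·(cos 166°, sin 166°) = (38.11, -10.54). Since A1 is tangent to WD there, RW ⟂ WD, so WD runs along (−sin 166°, cos 166°); with |WD| = 35.3, D = (29.57, -44.79). Then |VD| = |D − V| = 49.91.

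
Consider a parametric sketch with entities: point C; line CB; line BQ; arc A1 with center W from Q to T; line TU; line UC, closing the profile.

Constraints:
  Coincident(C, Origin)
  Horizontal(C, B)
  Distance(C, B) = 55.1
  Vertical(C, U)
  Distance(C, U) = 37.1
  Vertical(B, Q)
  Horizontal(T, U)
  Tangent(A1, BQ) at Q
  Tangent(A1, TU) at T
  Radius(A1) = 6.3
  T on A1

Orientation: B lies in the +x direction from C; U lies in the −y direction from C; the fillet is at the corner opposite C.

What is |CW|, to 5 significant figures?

57.707

C is at the origin; C and B share the same y with |CB| = 55.1 and B on the +x side, so B = (55.100, 0.0000). C and U share the same x with |CU| = 37.1 and U on the −y side, so U = (0.0000, -37.100). The virtual corner opposite C is at (55.100, -37.100). A1 meets BQ tangentially, so WQ is at right angles to BQ and the tangent condition forces WT to be normal to TU, with radius 6.3, so the center W sits 6.3 in from both sides at W = (48.800, -30.800). Then |CW| = |W − C| = 57.707.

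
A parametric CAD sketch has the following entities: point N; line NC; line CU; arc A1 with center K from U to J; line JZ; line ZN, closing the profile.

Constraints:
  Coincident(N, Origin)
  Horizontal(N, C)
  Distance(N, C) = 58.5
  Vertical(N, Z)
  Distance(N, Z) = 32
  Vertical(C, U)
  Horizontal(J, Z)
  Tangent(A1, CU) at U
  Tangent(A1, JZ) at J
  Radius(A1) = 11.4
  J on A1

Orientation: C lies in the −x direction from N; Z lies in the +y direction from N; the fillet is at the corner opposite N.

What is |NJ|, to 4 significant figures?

56.94

N is at the origin; NC is horizontal with |NC| = 58.5 and C on the −x side, so C = (-58.50, 0.000). NZ is vertical with |NZ| = 32.0 and Z on the +y side, so Z = (0.000, 32.00). The virtual corner opposite N is at (-58.50, 32.00). The tangent condition forces KU to be normal to CU and the tangent condition forces KJ to be normal to JZ, with radius 11.4, so the center K sits 11.4 in from both sides at K = (-47.10, 20.60). That places the tangent points at U = (-58.50, 20.60) on CU and J = (-47.10, 32.00) on JZ. Then |NJ| = |J − N| = 56.94.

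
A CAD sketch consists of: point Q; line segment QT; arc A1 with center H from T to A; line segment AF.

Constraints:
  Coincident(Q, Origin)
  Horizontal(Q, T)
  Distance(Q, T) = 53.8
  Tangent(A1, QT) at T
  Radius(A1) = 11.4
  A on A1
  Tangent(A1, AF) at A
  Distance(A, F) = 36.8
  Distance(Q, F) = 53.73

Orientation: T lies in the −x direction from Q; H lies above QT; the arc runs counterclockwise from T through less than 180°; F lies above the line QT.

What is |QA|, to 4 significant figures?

43.66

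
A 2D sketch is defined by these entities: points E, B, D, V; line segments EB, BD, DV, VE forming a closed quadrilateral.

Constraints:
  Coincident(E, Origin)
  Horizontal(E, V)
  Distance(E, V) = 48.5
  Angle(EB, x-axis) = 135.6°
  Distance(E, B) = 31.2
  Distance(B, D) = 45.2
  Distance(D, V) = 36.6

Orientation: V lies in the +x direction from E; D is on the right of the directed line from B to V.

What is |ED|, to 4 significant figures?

14.36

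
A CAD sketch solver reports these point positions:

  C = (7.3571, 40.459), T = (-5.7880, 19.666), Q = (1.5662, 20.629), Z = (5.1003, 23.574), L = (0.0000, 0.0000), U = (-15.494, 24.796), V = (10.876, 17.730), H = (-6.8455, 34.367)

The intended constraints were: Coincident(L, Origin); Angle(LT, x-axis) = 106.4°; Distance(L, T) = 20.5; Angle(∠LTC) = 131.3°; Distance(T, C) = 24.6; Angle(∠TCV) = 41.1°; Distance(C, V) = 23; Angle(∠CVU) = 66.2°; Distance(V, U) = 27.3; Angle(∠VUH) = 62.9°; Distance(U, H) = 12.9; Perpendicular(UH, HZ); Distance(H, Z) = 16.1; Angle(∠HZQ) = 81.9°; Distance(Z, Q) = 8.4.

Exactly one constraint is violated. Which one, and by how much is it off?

Distance(Z, Q) = 8.4 — off by 3.80.

L = (0.00, 0.00) ✓; LT at 106.4° ✓; |LT| = 20.50 ✓; ∠LTC = 131.3° ✓; |TC| = 24.60 ✓; ∠TCV = 41.10° ✓; |CV| = 23.00 ✓; ∠CVU = 66.20° ✓; |VU| = 27.30 ✓; ∠VUH = 62.90° ✓; |UH| = 12.90 ✓; ∠(UH, HZ) = 90.00° ✓; |HZ| = 16.10 ✓; ∠HZQ = 81.90° ✓; |ZQ| = 4.600 ✗.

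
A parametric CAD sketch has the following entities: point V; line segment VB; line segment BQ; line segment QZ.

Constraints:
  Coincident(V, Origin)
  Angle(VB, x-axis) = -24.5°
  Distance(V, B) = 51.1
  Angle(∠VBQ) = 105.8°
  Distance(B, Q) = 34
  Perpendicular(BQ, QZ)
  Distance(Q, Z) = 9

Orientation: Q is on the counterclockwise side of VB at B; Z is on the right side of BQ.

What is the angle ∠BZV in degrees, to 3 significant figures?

35.7°

V is at the origin; VB runs at -24.5° with length 51.1, so B = 51.1·(cos -24.5°, sin -24.5°) = (46.5, -21.2). ∠VBQ = 105.8°, so BQ runs at -24.5° + (180° − 105.8°) = 49.7° from the x-axis; with |BQ| = 34.0, Q = B + 34.0·(cos 49.7°, sin 49.7°) = (68.5, 4.74). The perpendicularity gives QZ at right angles to BQ; with |QZ| = 9.0 on the right of BQ, Z = Q + 9.0·(0.763, -0.647) = (75.4, -1.08). Then cos ∠BZV = ZB·ZV / (|ZB||ZV|), giving 35.7°.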